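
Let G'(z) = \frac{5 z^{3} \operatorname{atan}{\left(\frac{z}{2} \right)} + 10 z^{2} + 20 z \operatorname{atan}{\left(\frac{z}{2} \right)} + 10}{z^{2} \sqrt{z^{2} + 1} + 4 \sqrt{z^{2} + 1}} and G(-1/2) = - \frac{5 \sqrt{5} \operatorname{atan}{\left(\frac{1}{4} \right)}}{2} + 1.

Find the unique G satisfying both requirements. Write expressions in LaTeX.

G(z) = 5 \sqrt{z^{2} + 1} \operatorname{atan}{\left(\frac{z}{2} \right)} + 1

Recognize the product-rule pattern: G'(z) = u'v + uv' with u = 5 \sqrt{z^{2} + 1}, v = \operatorname{atan}{\left(\frac{z}{2} \right)}, so integration by parts undoes it.
A general antiderivative is 5 \sqrt{z^{2} + 1} \operatorname{atan}{\left(\frac{z}{2} \right)} + C.
The condition gives C = - \frac{5 \sqrt{5} \operatorname{atan}{\left(\frac{1}{4} \right)}}{2} + 1 - (- \frac{5 \sqrt{5} \operatorname{atan}{\left(\frac{1}{4} \right)}}{2}) = 1.
So G(z) = 5 \sqrt{z^{2} + 1} \operatorname{atan}{\left(\frac{z}{2} \right)} + 1.
Check: d/dz[5 \sqrt{z^{2} + 1} \operatorname{atan}{\left(\frac{z}{2} \right)} + 1] = \frac{5 z^{3} \operatorname{atan}{\left(\frac{z}{2} \right)} + 10 z^{2} + 20 z \operatorname{atan}{\left(\frac{z}{2} \right)} + 10}{z^{2} \sqrt{z^{2} + 1} + 4 \sqrt{z^{2} + 1}} = G'(z).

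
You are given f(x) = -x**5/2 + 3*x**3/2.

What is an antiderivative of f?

An antiderivative is F(x) = x**4*(9 - 2*x**2)/24.

Integrate term by term and add the pieces.
Check: d/dx[x**4*(9 - 2*x**2)/24] = -x**5/2 + 3*x**3/2 = f(x).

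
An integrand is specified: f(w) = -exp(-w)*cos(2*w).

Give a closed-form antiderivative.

A candidate is checked by its d/dw: the result must match f(w).
Check: d/dw[(-2*sin(2*w) + cos(2*w))*exp(-w)/5] = -exp(-w)*cos(2*w) = f(w).

An antiderivative is F(w) = (-2*sin(2*w) + cos(2*w))*exp(-w)/5.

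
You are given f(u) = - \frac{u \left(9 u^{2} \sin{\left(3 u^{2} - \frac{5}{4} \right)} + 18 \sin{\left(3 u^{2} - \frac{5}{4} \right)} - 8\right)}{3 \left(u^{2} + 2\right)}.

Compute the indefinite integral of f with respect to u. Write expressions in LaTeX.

F(u) = \frac{8 \log{\left(2 u^{2} + 4 \right)} + 3 \cos{\left(3 u^{2} - \frac{5}{4} \right)}}{6} + C

A candidate is checked by its d/du: the result must match f(u).
Check: d/du[\frac{8 \log{\left(2 u^{2} + 4 \right)} + 3 \cos{\left(3 u^{2} - \frac{5}{4} \right)}}{6}] = \frac{- 9 u^{3} \sin{\left(3 u^{2} - \frac{5}{4} \right)} - 18 u \sin{\left(3 u^{2} - \frac{5}{4} \right)} + 8 u}{3 u^{2} + 6}, which equals f(u).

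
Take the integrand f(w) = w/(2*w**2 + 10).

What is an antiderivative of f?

The substitution u = w**2 + 5 works: f is exactly (dF/du)*(du/dw) for that inner function.
Check: d/dw[log(w**2 + 5)/4] = w/(2*w**2 + 10) = f(w).

An antiderivative is F(w) = log(w**2 + 5)/4.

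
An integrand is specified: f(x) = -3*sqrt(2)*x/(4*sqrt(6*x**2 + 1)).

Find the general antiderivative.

f matches the chain-rule pattern g'(h)*h' with inner function h(x) = 3*x**2 + 1/2; substituting u = h(x) collapses the integral.
Check: d/dx[-sqrt(2)*sqrt(6*x**2 + 1)/8] = -3*sqrt(2)*x/(4*sqrt(6*x**2 + 1)) = f(x).

F(x) = -sqrt(2)*sqrt(6*x**2 + 1)/8 + C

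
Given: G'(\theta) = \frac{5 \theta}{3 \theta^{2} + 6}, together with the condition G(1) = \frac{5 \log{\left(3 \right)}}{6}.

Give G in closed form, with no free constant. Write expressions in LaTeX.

G(\theta) = \frac{5 \log{\left(\theta^{2} + 2 \right)}}{6}

G'(\theta) matches the chain-rule pattern g'(h)*h' with inner function h(\theta) = \theta^{2} + 2; substituting u = h(\theta) collapses the integral.
A general antiderivative is \frac{5 \log{\left(\theta^{2} + 2 \right)}}{6} + C.
The condition gives C = \frac{5 \log{\left(3 \right)}}{6} - (\frac{5 \log{\left(3 \right)}}{6}) = 0.
So G(\theta) = \frac{5 \log{\left(\theta^{2} + 2 \right)}}{6}.
Check: d/d\theta[\frac{5 \log{\left(\theta^{2} + 2 \right)}}{6}] = \frac{5 \theta}{3 \theta^{2} + 6} = G'(\theta).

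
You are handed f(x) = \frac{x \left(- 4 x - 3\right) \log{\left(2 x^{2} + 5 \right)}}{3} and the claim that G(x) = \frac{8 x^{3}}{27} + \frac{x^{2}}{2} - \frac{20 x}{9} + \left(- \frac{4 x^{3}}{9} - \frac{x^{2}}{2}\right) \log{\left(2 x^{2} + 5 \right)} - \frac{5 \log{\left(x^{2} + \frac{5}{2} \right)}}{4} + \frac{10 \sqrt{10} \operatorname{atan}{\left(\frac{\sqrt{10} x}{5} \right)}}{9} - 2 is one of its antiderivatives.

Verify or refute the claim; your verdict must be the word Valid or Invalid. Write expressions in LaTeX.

Valid - differentiating G returns exactly f.

d/dx[G] = - \frac{4 x^{2} \log{\left(2 x^{2} + 5 \right)}}{3} - x \log{\left(2 x^{2} + 5 \right)}
This equals f(x) exactly, so the claim holds.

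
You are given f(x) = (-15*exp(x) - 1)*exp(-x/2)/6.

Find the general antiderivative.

A first test for any F(x): its x-derivative must equal f(x) identically.
Check: d/dx[(1 - 15*exp(x))*exp(-x/2)/3] = (-15*exp(x) - 1)*exp(-x/2)/6 = f(x).

F(x) = (1 - 15*exp(x))*exp(-x/2)/3 + C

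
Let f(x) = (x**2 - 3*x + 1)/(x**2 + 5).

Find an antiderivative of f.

Check any antiderivative F(x) by computing F'(x) and comparing it with f(x).
Check: d/dx[x - 3*log(x**2 + 5)/2 - 4*sqrt(5)*atan(sqrt(5)*x/5)/5] = (x**2 - 3*x + 1)/(x**2 + 5) = f(x).

An antiderivative is F(x) = x - 3*log(x**2 + 5)/2 - 4*sqrt(5)*atan(sqrt(5)*x/5)/5.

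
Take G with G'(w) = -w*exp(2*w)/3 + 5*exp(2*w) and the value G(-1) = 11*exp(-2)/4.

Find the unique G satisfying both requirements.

G(w) = (31 - 2*w)*exp(2*w)/12

G'(w) has the shape u'v + uv' for u = 31/12 - w/6 and v = exp(2*w) — it is the derivative of the product u*v.
A general antiderivative is (31 - 2*w)*exp(2*w)/12 + C.
The condition gives C = 11*exp(-2)/4 - (11*exp(-2)/4) = 0.
So G(w) = (31 - 2*w)*exp(2*w)/12.
Check: d/dw[(31 - 2*w)*exp(2*w)/12] = -w*exp(2*w)/3 + 5*exp(2*w) = G'(w).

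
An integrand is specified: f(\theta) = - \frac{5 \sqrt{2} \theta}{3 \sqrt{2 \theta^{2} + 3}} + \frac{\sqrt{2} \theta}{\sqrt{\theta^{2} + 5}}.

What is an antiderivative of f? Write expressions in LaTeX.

An antiderivative is F(\theta) = 2 \sqrt{\frac{\theta^{2}}{2} + \frac{5}{2}} - \frac{5 \sqrt{\theta^{2} + \frac{3}{2}}}{3}.

Integrate term by term and add the pieces.
Check: d/d\theta[2 \sqrt{\frac{\theta^{2}}{2} + \frac{5}{2}} - \frac{5 \sqrt{\theta^{2} + \frac{3}{2}}}{3}] = \frac{- 5 \sqrt{2} \theta \sqrt{\theta^{2} + 5} + 3 \sqrt{2} \theta \sqrt{2 \theta^{2} + 3}}{3 \sqrt{\theta^{2} + 5} \sqrt{2 \theta^{2} + 3}}, which equals f(\theta).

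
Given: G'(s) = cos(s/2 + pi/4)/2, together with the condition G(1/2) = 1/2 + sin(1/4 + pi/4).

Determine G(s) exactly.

G(s) = (2*sin(s/2 + pi/4) + 1)/2

Whatever form G(s) takes, its d/ds must return the stated G'(s).
A general antiderivative is sin(s/2 + pi/4) + C.
The condition gives C = 1/2 + sin(1/4 + pi/4) - (sin(1/4 + pi/4)) = 1/2.
So G(s) = (2*sin(s/2 + pi/4) + 1)/2.
Check: d/ds[(2*sin(s/2 + pi/4) + 1)/2] = cos(s/2 + pi/4)/2 = G'(s).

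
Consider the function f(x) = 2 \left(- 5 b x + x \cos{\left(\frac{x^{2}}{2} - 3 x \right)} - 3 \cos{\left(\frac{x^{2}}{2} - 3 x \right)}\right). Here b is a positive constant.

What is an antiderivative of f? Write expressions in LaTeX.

An antiderivative is F(x) = - 5 b x^{2} + 2 \sin{\left(\frac{x^{2}}{2} - 3 x \right)}.

Whatever form F(x) takes, F'(x) = f(x) is non-negotiable.
Check: d/dx[- 5 b x^{2} + 2 \sin{\left(\frac{x^{2}}{2} - 3 x \right)}] = - 10 b x + 2 x \cos{\left(\frac{x^{2}}{2} - 3 x \right)} - 6 \cos{\left(\frac{x^{2}}{2} - 3 x \right)}, which equals f(x).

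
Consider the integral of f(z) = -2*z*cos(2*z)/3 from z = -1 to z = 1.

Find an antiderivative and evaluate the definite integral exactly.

Antiderivative: F(z) = -z*sin(2*z)/3 - cos(2*z)/6; value = 0

Any candidate F(z) must reproduce f(z) exactly when differentiated.
F(z) = -z*sin(2*z)/3 - cos(2*z)/6 is an antiderivative of f.
Check: d/dz[-z*sin(2*z)/3 - cos(2*z)/6] = -2*z*cos(2*z)/3 = f(z).
F(1) = -sin(2)/3 - cos(2)/6; F(-1) = -sin(2)/3 - cos(2)/6.
Integral = F(1) - F(-1) = 0.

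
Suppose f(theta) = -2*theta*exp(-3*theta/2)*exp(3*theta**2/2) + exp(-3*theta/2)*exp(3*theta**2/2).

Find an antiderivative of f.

The substitution u = 3*theta**2/2 - 3*theta/2 works: f is exactly (dF/du)*(du/dtheta) for that inner function.
Check: d/dtheta[-2*exp(-3*theta/2)*exp(3*theta**2/2)/3] = (-2*theta*exp(3*theta**2/2) + exp(3*theta**2/2))*exp(-3*theta/2), which equals f(theta).

An antiderivative is F(theta) = -2*exp(-3*theta/2)*exp(3*theta**2/2)/3.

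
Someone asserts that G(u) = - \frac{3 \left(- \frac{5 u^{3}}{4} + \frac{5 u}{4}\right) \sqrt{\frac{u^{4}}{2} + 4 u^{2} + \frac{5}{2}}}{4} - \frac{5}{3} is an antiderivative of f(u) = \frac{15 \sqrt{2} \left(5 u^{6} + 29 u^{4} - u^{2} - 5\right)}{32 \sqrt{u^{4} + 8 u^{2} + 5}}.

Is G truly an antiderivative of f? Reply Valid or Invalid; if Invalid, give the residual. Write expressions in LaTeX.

Valid - differentiating G returns exactly f.

d/du[G] = \frac{\sqrt{2} \left(75 u^{6} + 435 u^{4} - 15 u^{2} - 75\right)}{32 \sqrt{u^{4} + 8 u^{2} + 5}}
This equals f(u) exactly, so the claim holds.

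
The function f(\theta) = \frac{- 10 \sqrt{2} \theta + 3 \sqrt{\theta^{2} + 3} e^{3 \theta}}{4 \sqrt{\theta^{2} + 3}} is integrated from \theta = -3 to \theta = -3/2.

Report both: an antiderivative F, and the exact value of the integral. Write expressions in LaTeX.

Antiderivative: F(\theta) = \frac{- 10 \sqrt{2} \sqrt{\theta^{2} + 3} + e^{3 \theta}}{4}; value = - \frac{5 \sqrt{42}}{4} - \frac{1}{4 e^{9}} + \frac{1}{4 e^{\frac{9}{2}}} + 5 \sqrt{6}

Recover f(\theta) by differentiating a candidate F(\theta); any mismatch rules it out.
F(\theta) = \frac{- 10 \sqrt{2} \sqrt{\theta^{2} + 3} + e^{3 \theta}}{4} is an antiderivative of f.
Check: d/d\theta[\frac{- 10 \sqrt{2} \sqrt{\theta^{2} + 3} + e^{3 \theta}}{4}] = \frac{- 10 \sqrt{2} \theta + 3 \sqrt{\theta^{2} + 3} e^{3 \theta}}{4 \sqrt{\theta^{2} + 3}} = f(\theta).
F(-3/2) = - \frac{5 \sqrt{42}}{4} + \frac{1}{4 e^{\frac{9}{2}}}; F(-3) = - 5 \sqrt{6} + \frac{1}{4 e^{9}}.
Integral = F(-3/2) - F(-3) = - \frac{5 \sqrt{42}}{4} - \frac{1}{4 e^{9}} + \frac{1}{4 e^{\frac{9}{2}}} + 5 \sqrt{6}.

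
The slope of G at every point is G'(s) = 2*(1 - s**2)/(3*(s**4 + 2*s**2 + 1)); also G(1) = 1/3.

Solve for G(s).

Recognize the product-rule pattern: G'(s) = u'v + uv' with u = 4*s/3, v = 1/(2*s**2 + 2), so integration by parts undoes it.
A general antiderivative is 4*s/(3*(2*s**2 + 2)) + C.
The condition gives C = 1/3 - (1/3) = 0.
So G(s) = 2*s/(3*(s**2 + 1)).
Check: d/ds[2*s/(3*(s**2 + 1))] = (2 - 2*s**2)/(3*s**4 + 6*s**2 + 3), which equals G'(s).

G(s) = 2*s/(3*(s**2 + 1))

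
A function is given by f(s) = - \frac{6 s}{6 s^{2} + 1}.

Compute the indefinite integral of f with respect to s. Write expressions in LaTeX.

The substitution u = 3 s^{2} + \frac{1}{2} works: f is exactly (dF/du)*(du/ds) for that inner function.
Check: d/ds[- \frac{\log{\left(3 s^{2} + \frac{1}{2} \right)}}{2}] = - \frac{6 s}{6 s^{2} + 1} = f(s).

F(s) = - \frac{\log{\left(3 s^{2} + \frac{1}{2} \right)}}{2} + C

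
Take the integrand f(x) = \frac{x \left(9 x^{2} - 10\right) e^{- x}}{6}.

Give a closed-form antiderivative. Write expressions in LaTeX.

An antiderivative is F(x) = - \frac{\left(9 x^{3} + 27 x^{2} + 44 x + 44\right) e^{- x}}{6}.

Recognize the product-rule pattern: f = u'v + uv' with u = - \frac{3 x^{3}}{2} - \frac{9 x^{2}}{2} - \frac{22 x}{3} - \frac{22}{3}, v = e^{- x}, so integration by parts undoes it.
Check: d/dx[- \frac{\left(9 x^{3} + 27 x^{2} + 44 x + 44\right) e^{- x}}{6}] = \frac{\left(9 x^{3} - 10 x\right) e^{- x}}{6}, which equals f(x).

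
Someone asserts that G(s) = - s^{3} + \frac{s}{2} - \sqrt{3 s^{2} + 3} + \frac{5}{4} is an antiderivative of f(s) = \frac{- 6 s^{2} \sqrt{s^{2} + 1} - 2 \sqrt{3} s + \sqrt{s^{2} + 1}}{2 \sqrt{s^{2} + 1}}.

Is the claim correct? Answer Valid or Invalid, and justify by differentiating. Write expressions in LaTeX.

d/ds[G] = \frac{- 6 s^{2} \sqrt{s^{2} + 1} - 2 \sqrt{3} s + \sqrt{s^{2} + 1}}{2 \sqrt{s^{2} + 1}}
This equals f(s) exactly, so the claim holds.

Valid: G'(s) = f(s).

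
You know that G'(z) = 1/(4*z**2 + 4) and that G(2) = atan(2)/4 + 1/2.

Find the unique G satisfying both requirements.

Since d/dz undoes antidifferentiation here, G(z) must give back the stated G'(z).
A general antiderivative is atan(z)/4 + C.
The condition gives C = atan(2)/4 + 1/2 - (atan(2)/4) = 1/2.
So G(z) = (atan(z) + 2)/4.
Check: d/dz[(atan(z) + 2)/4] = 1/(4*z**2 + 4) = G'(z).

G(z) = (atan(z) + 2)/4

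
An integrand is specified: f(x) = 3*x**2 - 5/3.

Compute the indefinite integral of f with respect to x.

Since d/dx undoes antidifferentiation here, F'(x) = f(x) is required of F(x).
Check: d/dx[x**3 - 5*x/3] = 3*x**2 - 5/3 = f(x).

F(x) = x**3 - 5*x/3 + C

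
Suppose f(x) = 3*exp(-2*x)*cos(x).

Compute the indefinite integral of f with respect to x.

Any candidate F(x) must reproduce f(x) exactly when differentiated.
Check: d/dx[3*(sin(x) - 2*cos(x))*exp(-2*x)/5] = 3*exp(-2*x)*cos(x) = f(x).

F(x) = 3*(sin(x) - 2*cos(x))*exp(-2*x)/5 + C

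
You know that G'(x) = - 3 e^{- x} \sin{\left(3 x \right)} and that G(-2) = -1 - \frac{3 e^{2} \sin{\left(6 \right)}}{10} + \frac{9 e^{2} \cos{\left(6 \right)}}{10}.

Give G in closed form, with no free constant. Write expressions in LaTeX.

Any candidate G(x) must reproduce the stated G'(x) exactly.
A general antiderivative is \frac{3 e^{- x} \sin{\left(3 x \right)}}{10} + \frac{9 e^{- x} \cos{\left(3 x \right)}}{10} + C.
The condition gives C = -1 - \frac{3 e^{2} \sin{\left(6 \right)}}{10} + \frac{9 e^{2} \cos{\left(6 \right)}}{10} - (- \frac{3 e^{2} \sin{\left(6 \right)}}{10} + \frac{9 e^{2} \cos{\left(6 \right)}}{10}) = -1.
So G(x) = \frac{\left(- 10 e^{x} + 3 \sin{\left(3 x \right)} + 9 \cos{\left(3 x \right)}\right) e^{- x}}{10}.
Check: d/dx[\frac{\left(- 10 e^{x} + 3 \sin{\left(3 x \right)} + 9 \cos{\left(3 x \right)}\right) e^{- x}}{10}] = - 3 e^{- x} \sin{\left(3 x \right)} = G'(x).

G(x) = \frac{\left(- 10 e^{x} + 3 \sin{\left(3 x \right)} + 9 \cos{\left(3 x \right)}\right) e^{- x}}{10}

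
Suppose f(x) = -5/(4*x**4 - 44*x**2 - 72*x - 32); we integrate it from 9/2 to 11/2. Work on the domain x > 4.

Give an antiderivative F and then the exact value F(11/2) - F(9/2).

Factor the denominator (4*(x - 4)*(x + 1)**2*(x + 2)) and decompose: f = 5/(24*(x + 2)) - 1/(5*(x + 1)) + 1/(4*(x + 1)**2) - 1/(120*(x - 4)); each piece integrates to a log, atan, or power term.
F(x) = -log(x - 4)/120 - log(x + 1)/5 + 5*log(x + 2)/24 - 5/(20*x + 20) is an antiderivative of f.
Check: d/dx[-log(x - 4)/120 - log(x + 1)/5 + 5*log(x + 2)/24 - 5/(20*x + 20)] = -5/(4*x**4 - 44*x**2 - 72*x - 32) = f(x).
F(11/2) = -log(13/2)/5 - 1/26 - log(3/2)/120 + 5*log(15/2)/24; F(9/2) = -log(11/2)/5 - 1/22 + log(2)/120 + 5*log(13/2)/24.
Integral = F(11/2) - F(9/2) = -49*log(13/2)/120 - log(2)/120 - log(3/2)/120 + 1/143 + log(11/2)/5 + 5*log(15/2)/24.

Antiderivative: F(x) = -log(x - 4)/120 - log(x + 1)/5 + 5*log(x + 2)/24 - 5/(20*x + 20); value = -49*log(13/2)/120 - log(2)/120 - log(3/2)/120 + 1/143 + log(11/2)/5 + 5*log(15/2)/24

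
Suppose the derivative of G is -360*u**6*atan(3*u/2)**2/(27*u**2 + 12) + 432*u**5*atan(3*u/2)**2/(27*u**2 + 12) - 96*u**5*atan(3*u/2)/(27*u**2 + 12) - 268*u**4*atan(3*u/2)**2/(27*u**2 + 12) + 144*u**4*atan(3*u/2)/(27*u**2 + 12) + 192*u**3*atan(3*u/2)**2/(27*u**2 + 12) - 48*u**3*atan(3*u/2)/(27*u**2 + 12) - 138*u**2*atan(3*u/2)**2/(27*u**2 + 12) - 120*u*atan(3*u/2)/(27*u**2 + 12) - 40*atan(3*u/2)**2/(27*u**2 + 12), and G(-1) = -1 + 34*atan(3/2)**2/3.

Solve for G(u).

G(u) = -8*(u**5 - 3*u**4/2 + u**3/2 + 5*u/4)*atan(3*u/2)**2/3 - 1

G'(u) has the shape v'r + vr' for v = -8*atan(3*u/2)**2/3 and r = u**5 - 3*u**4/2 + u**3/2 + 5*u/4 — it is the derivative of the product v*r.
A general antiderivative is -8*(u**5 - 3*u**4/2 + u**3/2 + 5*u/4)*atan(3*u/2)**2/3 + C.
The condition gives C = -1 + 34*atan(3/2)**2/3 - (34*atan(3/2)**2/3) = -1.
So G(u) = -8*(u**5 - 3*u**4/2 + u**3/2 + 5*u/4)*atan(3*u/2)**2/3 - 1.
Check: d/du[-8*(u**5 - 3*u**4/2 + u**3/2 + 5*u/4)*atan(3*u/2)**2/3 - 1] = (-360*u**6*atan(3*u/2)**2 + 432*u**5*atan(3*u/2)**2 - 96*u**5*atan(3*u/2) - 268*u**4*atan(3*u/2)**2 + 144*u**4*atan(3*u/2) + 192*u**3*atan(3*u/2)**2 - 48*u**3*atan(3*u/2) - 138*u**2*atan(3*u/2)**2 - 120*u*atan(3*u/2) - 40*atan(3*u/2)**2)/(27*u**2 + 12), which equals G'(u).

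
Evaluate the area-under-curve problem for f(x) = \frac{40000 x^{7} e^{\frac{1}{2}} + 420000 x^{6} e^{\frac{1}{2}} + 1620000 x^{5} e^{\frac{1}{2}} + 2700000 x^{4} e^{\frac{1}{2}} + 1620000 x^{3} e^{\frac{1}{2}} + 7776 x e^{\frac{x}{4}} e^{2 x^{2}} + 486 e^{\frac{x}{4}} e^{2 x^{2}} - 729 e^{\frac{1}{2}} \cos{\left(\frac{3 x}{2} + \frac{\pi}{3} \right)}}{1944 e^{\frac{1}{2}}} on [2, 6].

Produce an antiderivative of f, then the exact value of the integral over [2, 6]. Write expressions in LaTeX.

Any candidate F(x) must reproduce f(x) exactly when differentiated.
F(x) = \frac{625 x^{8}}{243} + \frac{2500 x^{7}}{81} + \frac{1250 x^{6}}{9} + \frac{2500 x^{5}}{9} + \frac{625 x^{4}}{3} + \frac{e^{\frac{x}{4}} e^{2 x^{2}}}{e^{\frac{1}{2}}} - \frac{\sin{\left(\frac{3 x}{2} + \frac{\pi}{3} \right)}}{4} is an antiderivative of f.
Check: d/dx[\frac{625 x^{8}}{243} + \frac{2500 x^{7}}{81} + \frac{1250 x^{6}}{9} + \frac{2500 x^{5}}{9} + \frac{625 x^{4}}{3} + \frac{e^{\frac{x}{4}} e^{2 x^{2}}}{e^{\frac{1}{2}}} - \frac{\sin{\left(\frac{3 x}{2} + \frac{\pi}{3} \right)}}{4}] = \frac{40000 x^{7} e^{\frac{1}{2}} + 420000 x^{6} e^{\frac{1}{2}} + 1620000 x^{5} e^{\frac{1}{2}} + 2700000 x^{4} e^{\frac{1}{2}} + 1620000 x^{3} e^{\frac{1}{2}} + 7776 x e^{\frac{x}{4}} e^{2 x^{2}} + 486 e^{\frac{x}{4}} e^{2 x^{2}} - 729 e^{\frac{1}{2}} \cos{\left(\frac{3 x}{2} + \frac{\pi}{3} \right)}}{1944 e^{\frac{1}{2}}} = f(x).
F(6) = - \frac{\sin{\left(\frac{\pi}{3} + 9 \right)}}{4} + 21870000 + e^{73}; F(2) = - \frac{\sin{\left(\frac{\pi}{3} + 3 \right)}}{4} + e^{8} + \frac{6250000}{243}.
Integral = F(6) - F(2) = - e^{8} + \frac{\sin{\left(\frac{\pi}{3} + 3 \right)}}{4} - \frac{\sin{\left(\frac{\pi}{3} + 9 \right)}}{4} + \frac{5308160000}{243} + e^{73}.

Antiderivative: F(x) = \frac{625 x^{8}}{243} + \frac{2500 x^{7}}{81} + \frac{1250 x^{6}}{9} + \frac{2500 x^{5}}{9} + \frac{625 x^{4}}{3} + \frac{e^{\frac{x}{4}} e^{2 x^{2}}}{e^{\frac{1}{2}}} - \frac{\sin{\left(\frac{3 x}{2} + \frac{\pi}{3} \right)}}{4}; value = - e^{8} + \frac{\sin{\left(\frac{\pi}{3} + 3 \right)}}{4} - \frac{\sin{\left(\frac{\pi}{3} + 9 \right)}}{4} + \frac{5308160000}{243} + e^{73}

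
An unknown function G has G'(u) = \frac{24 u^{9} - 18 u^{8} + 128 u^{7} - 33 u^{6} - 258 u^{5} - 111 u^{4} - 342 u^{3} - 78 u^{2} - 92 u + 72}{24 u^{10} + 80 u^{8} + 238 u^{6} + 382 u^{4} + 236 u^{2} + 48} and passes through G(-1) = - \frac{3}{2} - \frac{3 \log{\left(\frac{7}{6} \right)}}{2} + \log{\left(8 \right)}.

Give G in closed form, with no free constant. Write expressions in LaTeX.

G(u) = \frac{- 6 u^{2} \log{\left(3 u^{2} + 4 \right)} + 4 u^{2} \log{\left(u^{4} + u^{2} + 6 \right)} - 4 u^{2} + 6 u^{2} \log{\left(6 \right)} + 3 u - 3 \log{\left(3 u^{2} + 4 \right)} + 2 \log{\left(u^{4} + u^{2} + 6 \right)} - 2 + 3 \log{\left(6 \right)}}{4 u^{2} + 2}

For G(u) to be correct, d/du[G] must agree with the stated G'(u) identically.
A general antiderivative is \frac{3 u}{2 \left(2 u^{2} + 1\right)} - \frac{3 \log{\left(\frac{u^{2}}{2} + \frac{2}{3} \right)}}{2} + \log{\left(u^{4} + u^{2} + 6 \right)} + C.
The condition gives C = - \frac{3}{2} - \frac{3 \log{\left(\frac{7}{6} \right)}}{2} + \log{\left(8 \right)} - (- \frac{1}{2} - \frac{3 \log{\left(\frac{7}{6} \right)}}{2} + \log{\left(8 \right)}) = -1.
So G(u) = \frac{- 6 u^{2} \log{\left(3 u^{2} + 4 \right)} + 4 u^{2} \log{\left(u^{4} + u^{2} + 6 \right)} - 4 u^{2} + 6 u^{2} \log{\left(6 \right)} + 3 u - 3 \log{\left(3 u^{2} + 4 \right)} + 2 \log{\left(u^{4} + u^{2} + 6 \right)} - 2 + 3 \log{\left(6 \right)}}{4 u^{2} + 2}.
Check: d/du[\frac{- 6 u^{2} \log{\left(3 u^{2} + 4 \right)} + 4 u^{2} \log{\left(u^{4} + u^{2} + 6 \right)} - 4 u^{2} + 6 u^{2} \log{\left(6 \right)} + 3 u - 3 \log{\left(3 u^{2} + 4 \right)} + 2 \log{\left(u^{4} + u^{2} + 6 \right)} - 2 + 3 \log{\left(6 \right)}}{4 u^{2} + 2}] = \frac{24 u^{9} - 18 u^{8} + 128 u^{7} - 33 u^{6} - 258 u^{5} - 111 u^{4} - 342 u^{3} - 78 u^{2} - 92 u + 72}{24 u^{10} + 80 u^{8} + 238 u^{6} + 382 u^{4} + 236 u^{2} + 48} = G'(u).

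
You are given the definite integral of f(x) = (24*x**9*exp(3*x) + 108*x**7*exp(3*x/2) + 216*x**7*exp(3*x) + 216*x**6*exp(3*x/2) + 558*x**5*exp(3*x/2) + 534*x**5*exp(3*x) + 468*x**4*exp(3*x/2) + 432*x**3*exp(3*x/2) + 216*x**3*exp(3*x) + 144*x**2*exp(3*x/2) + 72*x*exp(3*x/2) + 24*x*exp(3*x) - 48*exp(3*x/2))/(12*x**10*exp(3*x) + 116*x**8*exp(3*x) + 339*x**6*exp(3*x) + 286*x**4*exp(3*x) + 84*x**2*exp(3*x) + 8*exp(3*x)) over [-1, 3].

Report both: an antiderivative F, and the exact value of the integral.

Antiderivative: F(x) = (2*x**4*exp(3*x/2)*log(x**2 + 2/3) + 9*x**2*exp(3*x/2)*log(x**2 + 2/3) - 12*x + 2*exp(3*x/2)*log(x**2 + 2/3))/(2*x**4*exp(3*x/2) + 9*x**2*exp(3*x/2) + 2*exp(3*x/2)); value = -12*exp(3/2)/13 - log(5/3) - 36*exp(-9/2)/245 + log(29/3)

Differentiate the proposed F(x) back; it has to land on f(x) exactly.
F(x) = (2*x**4*exp(3*x/2)*log(x**2 + 2/3) + 9*x**2*exp(3*x/2)*log(x**2 + 2/3) - 12*x + 2*exp(3*x/2)*log(x**2 + 2/3))/(2*x**4*exp(3*x/2) + 9*x**2*exp(3*x/2) + 2*exp(3*x/2)) is an antiderivative of f.
Check: d/dx[(2*x**4*exp(3*x/2)*log(x**2 + 2/3) + 9*x**2*exp(3*x/2)*log(x**2 + 2/3) - 12*x + 2*exp(3*x/2)*log(x**2 + 2/3))/(2*x**4*exp(3*x/2) + 9*x**2*exp(3*x/2) + 2*exp(3*x/2))] = (24*x**9*exp(3*x/2) + 216*x**7*exp(3*x/2) + 108*x**7 + 216*x**6 + 534*x**5*exp(3*x/2) + 558*x**5 + 468*x**4 + 216*x**3*exp(3*x/2) + 432*x**3 + 144*x**2 + 24*x*exp(3*x/2) + 72*x - 48)/(12*x**10*exp(3*x/2) + 116*x**8*exp(3*x/2) + 339*x**6*exp(3*x/2) + 286*x**4*exp(3*x/2) + 84*x**2*exp(3*x/2) + 8*exp(3*x/2)), which equals f(x).
F(3) = -36*exp(-9/2)/245 + log(29/3); F(-1) = log(5/3) + 12*exp(3/2)/13.
Integral = F(3) - F(-1) = -12*exp(3/2)/13 - log(5/3) - 36*exp(-9/2)/245 + log(29/3).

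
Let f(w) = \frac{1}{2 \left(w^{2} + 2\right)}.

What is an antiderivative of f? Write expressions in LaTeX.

For F(w) to be correct the identity F'(w) - f(w) = 0 must hold.
Check: d/dw[\frac{\sqrt{2} \operatorname{atan}{\left(\frac{\sqrt{2} w}{2} \right)}}{4}] = \frac{1}{2 w^{2} + 4}, which equals f(w).

An antiderivative is F(w) = \frac{\sqrt{2} \operatorname{atan}{\left(\frac{\sqrt{2} w}{2} \right)}}{4}.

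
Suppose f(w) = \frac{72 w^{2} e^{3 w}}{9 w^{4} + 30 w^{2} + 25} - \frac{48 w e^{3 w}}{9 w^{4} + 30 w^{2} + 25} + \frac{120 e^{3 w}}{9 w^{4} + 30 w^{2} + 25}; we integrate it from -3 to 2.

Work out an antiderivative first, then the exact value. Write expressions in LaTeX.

f has the shape u'v + uv' for u = \frac{4}{\frac{3 w^{2}}{2} + \frac{5}{2}} and v = e^{3 w} — it is the derivative of the product u*v.
F(w) = \frac{4 e^{3 w}}{\frac{3 w^{2}}{2} + \frac{5}{2}} is an antiderivative of f.
Check: d/dw[\frac{4 e^{3 w}}{\frac{3 w^{2}}{2} + \frac{5}{2}}] = \frac{72 w^{2} e^{3 w} - 48 w e^{3 w} + 120 e^{3 w}}{9 w^{4} + 30 w^{2} + 25}, which equals f(w).
F(2) = \frac{8 e^{6}}{17}; F(-3) = \frac{1}{4 e^{9}}.
Integral = F(2) - F(-3) = - \frac{1}{4 e^{9}} + \frac{8 e^{6}}{17}.

Antiderivative: F(w) = \frac{4 e^{3 w}}{\frac{3 w^{2}}{2} + \frac{5}{2}}; value = - \frac{1}{4 e^{9}} + \frac{8 e^{6}}{17}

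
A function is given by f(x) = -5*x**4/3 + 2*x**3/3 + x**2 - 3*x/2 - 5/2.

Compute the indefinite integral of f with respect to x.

F(x) = -x**5/3 + x**4/6 + x**3/3 - 3*x**2/4 - 5*x/2 + C

Integrate term by term and add the pieces.
Check: d/dx[-x**5/3 + x**4/6 + x**3/3 - 3*x**2/4 - 5*x/2] = -5*x**4/3 + 2*x**3/3 + x**2 - 3*x/2 - 5/2 = f(x).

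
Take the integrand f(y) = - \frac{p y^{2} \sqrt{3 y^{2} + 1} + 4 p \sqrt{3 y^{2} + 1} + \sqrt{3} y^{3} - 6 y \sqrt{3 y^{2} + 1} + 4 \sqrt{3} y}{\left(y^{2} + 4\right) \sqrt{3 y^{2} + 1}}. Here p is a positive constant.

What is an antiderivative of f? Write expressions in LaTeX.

An antiderivative F(y) passes only if d/dy[F] lands on f(y) exactly.
Check: d/dy[\frac{\sqrt{3} \left(- \sqrt{3} p y - \sqrt{3 y^{2} + 1} + 3 \sqrt{3} \log{\left(y^{2} + 4 \right)}\right)}{3}] = \frac{- p y^{2} \sqrt{3 y^{2} + 1} - 4 p \sqrt{3 y^{2} + 1} - \sqrt{3} y^{3} + 6 y \sqrt{3 y^{2} + 1} - 4 \sqrt{3} y}{y^{2} \sqrt{3 y^{2} + 1} + 4 \sqrt{3 y^{2} + 1}}, which equals f(y).

An antiderivative is F(y) = \frac{\sqrt{3} \left(- \sqrt{3} p y - \sqrt{3 y^{2} + 1} + 3 \sqrt{3} \log{\left(y^{2} + 4 \right)}\right)}{3}.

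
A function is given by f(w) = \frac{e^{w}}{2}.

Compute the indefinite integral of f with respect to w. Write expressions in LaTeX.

F(w) = \frac{e^{w}}{2} + C

A candidate is checked by its d/dw: the result must match f(w).
Check: d/dw[\frac{e^{w}}{2}] = \frac{e^{w}}{2} = f(w).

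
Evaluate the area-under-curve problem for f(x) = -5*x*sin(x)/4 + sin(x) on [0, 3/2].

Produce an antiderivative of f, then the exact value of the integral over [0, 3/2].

The integrand splits into summands that can be handled one at a time.
F(x) = (5*x*cos(x) - 5*sin(x) - 4*cos(x))/4 is an antiderivative of f.
Check: d/dx[(5*x*cos(x) - 5*sin(x) - 4*cos(x))/4] = -5*x*sin(x)/4 + sin(x) = f(x).
F(3/2) = -5*sin(3/2)/4 + 7*cos(3/2)/8; F(0) = -1.
Integral = F(3/2) - F(0) = -5*sin(3/2)/4 + 7*cos(3/2)/8 + 1.

Antiderivative: F(x) = (5*x*cos(x) - 5*sin(x) - 4*cos(x))/4; value = -5*sin(3/2)/4 + 7*cos(3/2)/8 + 1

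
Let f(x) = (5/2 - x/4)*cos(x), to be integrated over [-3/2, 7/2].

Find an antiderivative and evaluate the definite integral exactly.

Antiderivative: F(x) = -(x*sin(x) - 10*sin(x) + cos(x))/4; value = 13*sin(7/2)/8 + cos(3/2)/4 - cos(7/2)/4 + 23*sin(3/2)/8

Recover f(x) by differentiating a candidate F(x); any mismatch rules it out.
F(x) = -(x*sin(x) - 10*sin(x) + cos(x))/4 is an antiderivative of f.
Check: d/dx[-(x*sin(x) - 10*sin(x) + cos(x))/4] = -x*cos(x)/4 + 5*cos(x)/2, which equals f(x).
F(7/2) = 13*sin(7/2)/8 - cos(7/2)/4; F(-3/2) = -23*sin(3/2)/8 - cos(3/2)/4.
Integral = F(7/2) - F(-3/2) = 13*sin(7/2)/8 + cos(3/2)/4 - cos(7/2)/4 + 23*sin(3/2)/8.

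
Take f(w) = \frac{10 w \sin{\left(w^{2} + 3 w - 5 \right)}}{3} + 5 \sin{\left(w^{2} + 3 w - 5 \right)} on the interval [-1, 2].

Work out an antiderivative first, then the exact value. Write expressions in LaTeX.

f matches the chain-rule pattern g'(h)*h' with inner function h(w) = w^{2} + 3 w - 5; substituting u = h(w) collapses the integral.
F(w) = - \frac{5 \cos{\left(w^{2} + 3 w - 5 \right)}}{3} is an antiderivative of f.
Check: d/dw[- \frac{5 \cos{\left(w^{2} + 3 w - 5 \right)}}{3}] = \frac{10 w \sin{\left(w^{2} + 3 w - 5 \right)}}{3} + 5 \sin{\left(w^{2} + 3 w - 5 \right)} = f(w).
F(2) = - \frac{5 \cos{\left(5 \right)}}{3}; F(-1) = - \frac{5 \cos{\left(7 \right)}}{3}.
Integral = F(2) - F(-1) = - \frac{5 \cos{\left(5 \right)}}{3} + \frac{5 \cos{\left(7 \right)}}{3}.

Antiderivative: F(w) = - \frac{5 \cos{\left(w^{2} + 3 w - 5 \right)}}{3}; value = - \frac{5 \cos{\left(5 \right)}}{3} + \frac{5 \cos{\left(7 \right)}}{3}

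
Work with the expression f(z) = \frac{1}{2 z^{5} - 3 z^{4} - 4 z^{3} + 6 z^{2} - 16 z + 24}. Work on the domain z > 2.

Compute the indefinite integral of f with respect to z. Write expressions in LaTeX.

The denominator factors as \left(z - 2\right) \left(z + 2\right) \left(2 z - 3\right) \left(z^{2} + 2\right); partial fractions split f into directly integrable pieces: \frac{2 z + 3}{102 \left(z^{2} + 2\right)} - \frac{16}{119 \left(2 z - 3\right)} + \frac{1}{168 \left(z + 2\right)} + \frac{1}{24 \left(z - 2\right)}.
Check: d/dz[\frac{119 \log{\left(z - 2 \right)} - 192 \log{\left(z - \frac{3}{2} \right)} + 17 \log{\left(z + 2 \right)} + 28 \log{\left(z^{2} + 2 \right)} + 42 \sqrt{2} \operatorname{atan}{\left(\frac{\sqrt{2} z}{2} \right)}}{2856}] = \frac{1}{2 z^{5} - 3 z^{4} - 4 z^{3} + 6 z^{2} - 16 z + 24} = f(z).

F(z) = \frac{119 \log{\left(z - 2 \right)} - 192 \log{\left(z - \frac{3}{2} \right)} + 17 \log{\left(z + 2 \right)} + 28 \log{\left(z^{2} + 2 \right)} + 42 \sqrt{2} \operatorname{atan}{\left(\frac{\sqrt{2} z}{2} \right)}}{2856} + C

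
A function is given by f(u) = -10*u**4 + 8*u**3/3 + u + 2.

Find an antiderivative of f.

An antiderivative is F(u) = u*(-12*u**4 + 4*u**3 + 3*u + 12)/6.

The integrand splits into summands that can be handled one at a time.
Check: d/du[u*(-12*u**4 + 4*u**3 + 3*u + 12)/6] = -10*u**4 + 8*u**3/3 + u + 2 = f(u).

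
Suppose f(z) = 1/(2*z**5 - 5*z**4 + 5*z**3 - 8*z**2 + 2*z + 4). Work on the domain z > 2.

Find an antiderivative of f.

The denominator factors as (z - 2)*(z - 1)*(2*z + 1)*(z**2 + 2); partial fractions split f into directly integrable pieces: (z + 4)/(54*(z**2 + 2)) + 16/(135*(2*z + 1)) - 1/(9*(z - 1)) + 1/(30*(z - 2)).
Check: d/dz[log(z - 2)/30 - log(z - 1)/9 + 8*log(z + 1/2)/135 + log(z**2 + 2)/108 + sqrt(2)*atan(sqrt(2)*z/2)/27] = 1/(2*z**5 - 5*z**4 + 5*z**3 - 8*z**2 + 2*z + 4) = f(z).

An antiderivative is F(z) = log(z - 2)/30 - log(z - 1)/9 + 8*log(z + 1/2)/135 + log(z**2 + 2)/108 + sqrt(2)*atan(sqrt(2)*z/2)/27.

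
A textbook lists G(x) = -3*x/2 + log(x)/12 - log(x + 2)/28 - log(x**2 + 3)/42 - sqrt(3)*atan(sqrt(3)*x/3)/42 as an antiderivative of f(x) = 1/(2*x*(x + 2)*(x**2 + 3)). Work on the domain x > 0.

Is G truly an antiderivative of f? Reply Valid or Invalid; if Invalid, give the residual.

d/dx[G] = (-3*x**4 - 6*x**3 - 9*x**2 - 18*x + 1)/(2*x**4 + 4*x**3 + 6*x**2 + 12*x)
d/dx[G] - f(x) = -3/2 != 0.

Invalid: d/dx[G] - f = -3/2, which is not 0.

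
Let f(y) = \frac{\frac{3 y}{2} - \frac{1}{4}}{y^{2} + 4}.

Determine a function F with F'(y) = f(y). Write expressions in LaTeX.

A first test for any F(y): its y-derivative must equal f(y) identically.
Check: d/dy[- \frac{- 6 \log{\left(y^{2} + 4 \right)} + \operatorname{atan}{\left(\frac{y}{2} \right)}}{8}] = \frac{6 y - 1}{4 y^{2} + 16}, which equals f(y).

An antiderivative is F(y) = - \frac{- 6 \log{\left(y^{2} + 4 \right)} + \operatorname{atan}{\left(\frac{y}{2} \right)}}{8}.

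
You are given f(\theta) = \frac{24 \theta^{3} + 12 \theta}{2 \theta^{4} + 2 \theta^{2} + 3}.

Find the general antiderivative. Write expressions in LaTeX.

f matches the chain-rule pattern g'(h)*h' with inner function h(\theta) = \theta^{4} + \theta^{2} + \frac{3}{2}; substituting u = h(\theta) collapses the integral.
Check: d/d\theta[3 \log{\left(\theta^{4} + \theta^{2} + \frac{3}{2} \right)}] = \frac{24 \theta^{3} + 12 \theta}{2 \theta^{4} + 2 \theta^{2} + 3} = f(\theta).

F(\theta) = 3 \log{\left(\theta^{4} + \theta^{2} + \frac{3}{2} \right)} + C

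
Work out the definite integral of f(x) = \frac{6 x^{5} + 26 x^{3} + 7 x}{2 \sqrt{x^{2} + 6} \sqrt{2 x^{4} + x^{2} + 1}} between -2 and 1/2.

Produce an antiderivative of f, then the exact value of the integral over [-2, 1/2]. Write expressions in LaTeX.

Antiderivative: F(x) = \frac{\sqrt{x^{2} + 6} \sqrt{2 x^{4} + x^{2} + 1}}{2}; value = - \frac{\sqrt{370}}{2} + \frac{5 \sqrt{22}}{16}

Recognize the product-rule pattern: f = u'v + uv' with u = \sqrt{\frac{x^{2}}{2} + 3}, v = \sqrt{x^{4} + \frac{x^{2}}{2} + \frac{1}{2}}, so integration by parts undoes it.
F(x) = \frac{\sqrt{x^{2} + 6} \sqrt{2 x^{4} + x^{2} + 1}}{2} is an antiderivative of f.
Check: d/dx[\frac{\sqrt{x^{2} + 6} \sqrt{2 x^{4} + x^{2} + 1}}{2}] = \frac{6 x^{5} + 26 x^{3} + 7 x}{2 \sqrt{x^{2} + 6} \sqrt{2 x^{4} + x^{2} + 1}} = f(x).
F(1/2) = \frac{5 \sqrt{22}}{16}; F(-2) = \frac{\sqrt{370}}{2}.
Integral = F(1/2) - F(-2) = - \frac{\sqrt{370}}{2} + \frac{5 \sqrt{22}}{16}.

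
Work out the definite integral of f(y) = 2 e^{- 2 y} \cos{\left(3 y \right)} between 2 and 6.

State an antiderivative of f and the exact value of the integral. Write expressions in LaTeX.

Recover f(y) by differentiating a candidate F(y); any mismatch rules it out.
F(y) = \frac{\left(6 \sin{\left(3 y \right)} - 4 \cos{\left(3 y \right)}\right) e^{- 2 y}}{13} is an antiderivative of f.
Check: d/dy[\frac{\left(6 \sin{\left(3 y \right)} - 4 \cos{\left(3 y \right)}\right) e^{- 2 y}}{13}] = 2 e^{- 2 y} \cos{\left(3 y \right)} = f(y).
F(6) = \frac{6 \sin{\left(18 \right)}}{13 e^{12}} - \frac{4 \cos{\left(18 \right)}}{13 e^{12}}; F(2) = - \frac{4 \cos{\left(6 \right)}}{13 e^{4}} + \frac{6 \sin{\left(6 \right)}}{13 e^{4}}.
Integral = F(6) - F(2) = \frac{6 \sin{\left(18 \right)}}{13 e^{12}} - \frac{4 \cos{\left(18 \right)}}{13 e^{12}} - \frac{6 \sin{\left(6 \right)}}{13 e^{4}} + \frac{4 \cos{\left(6 \right)}}{13 e^{4}}.

Antiderivative: F(y) = \frac{\left(6 \sin{\left(3 y \right)} - 4 \cos{\left(3 y \right)}\right) e^{- 2 y}}{13}; value = \frac{6 \sin{\left(18 \right)}}{13 e^{12}} - \frac{4 \cos{\left(18 \right)}}{13 e^{12}} - \frac{6 \sin{\left(6 \right)}}{13 e^{4}} + \frac{4 \cos{\left(6 \right)}}{13 e^{4}}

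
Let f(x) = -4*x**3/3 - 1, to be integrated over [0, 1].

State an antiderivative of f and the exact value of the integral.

Antiderivative: F(x) = -x*(x**3 + 3)/3; value = -4/3

Since d/dx undoes antidifferentiation here, F'(x) = f(x) is required of F(x).
F(x) = -x*(x**3 + 3)/3 is an antiderivative of f.
Check: d/dx[-x*(x**3 + 3)/3] = -4*x**3/3 - 1 = f(x).
F(1) = -4/3; F(0) = 0.
Integral = F(1) - F(0) = -4/3.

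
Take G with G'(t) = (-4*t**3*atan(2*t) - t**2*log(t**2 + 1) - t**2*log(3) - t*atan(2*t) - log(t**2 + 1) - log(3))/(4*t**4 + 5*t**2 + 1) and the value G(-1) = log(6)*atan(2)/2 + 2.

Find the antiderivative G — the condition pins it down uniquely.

G'(t) has the shape u'v + uv' for u = -atan(2*t)/2 and v = log(3*t**2 + 3) — it is the derivative of the product u*v.
A general antiderivative is -log(3*t**2 + 3)*atan(2*t)/2 + C.
The condition gives C = log(6)*atan(2)/2 + 2 - (log(6)*atan(2)/2) = 2.
So G(t) = -(log(3*t**2 + 3)*atan(2*t) - 4)/2.
Check: d/dt[-(log(3*t**2 + 3)*atan(2*t) - 4)/2] = (-4*t**3*atan(2*t) - t**2*log(t**2 + 1) - t**2*log(3) - t*atan(2*t) - log(t**2 + 1) - log(3))/(4*t**4 + 5*t**2 + 1) = G'(t).

G(t) = -(log(3*t**2 + 3)*atan(2*t) - 4)/2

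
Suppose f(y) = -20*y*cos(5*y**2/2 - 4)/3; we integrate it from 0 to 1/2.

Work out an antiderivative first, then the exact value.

The substitution u = 5*y**2/2 - 4 works: f is exactly (dF/du)*(du/dy) for that inner function.
F(y) = -4*sin(5*y**2/2 - 4)/3 is an antiderivative of f.
Check: d/dy[-4*sin(5*y**2/2 - 4)/3] = -20*y*cos(5*y**2/2 - 4)/3 = f(y).
F(1/2) = 4*sin(27/8)/3; F(0) = 4*sin(4)/3.
Integral = F(1/2) - F(0) = 4*sin(27/8)/3 - 4*sin(4)/3.

Antiderivative: F(y) = -4*sin(5*y**2/2 - 4)/3; value = 4*sin(27/8)/3 - 4*sin(4)/3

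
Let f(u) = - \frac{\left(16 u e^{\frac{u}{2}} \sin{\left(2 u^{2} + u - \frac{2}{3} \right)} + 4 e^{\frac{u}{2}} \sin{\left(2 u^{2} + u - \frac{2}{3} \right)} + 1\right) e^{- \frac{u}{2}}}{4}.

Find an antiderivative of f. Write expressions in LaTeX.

An antiderivative is F(u) = \cos{\left(2 u^{2} + u - \frac{2}{3} \right)} + \frac{e^{- \frac{u}{2}}}{2}.

Any candidate F(u) must reproduce f(u) exactly when differentiated.
Check: d/du[\cos{\left(2 u^{2} + u - \frac{2}{3} \right)} + \frac{e^{- \frac{u}{2}}}{2}] = \frac{\left(- 16 u e^{\frac{u}{2}} \sin{\left(2 u^{2} + u - \frac{2}{3} \right)} - 4 e^{\frac{u}{2}} \sin{\left(2 u^{2} + u - \frac{2}{3} \right)} - 1\right) e^{- \frac{u}{2}}}{4}, which equals f(u).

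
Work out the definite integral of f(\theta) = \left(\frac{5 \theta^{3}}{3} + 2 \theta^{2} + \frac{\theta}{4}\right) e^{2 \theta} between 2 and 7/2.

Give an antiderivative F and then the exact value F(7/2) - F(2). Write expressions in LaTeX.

Antiderivative: F(\theta) = \frac{\left(40 \theta^{3} - 12 \theta^{2} + 18 \theta - 9\right) e^{2 \theta}}{48}; value = - \frac{299 e^{4}}{48} + \frac{811 e^{7}}{24}

Recognize the product-rule pattern: f = u'v + uv' with u = \frac{5 \theta^{3}}{6} - \frac{\theta^{2}}{4} + \frac{3 \theta}{8} - \frac{3}{16}, v = e^{2 \theta}, so integration by parts undoes it.
F(\theta) = \frac{\left(40 \theta^{3} - 12 \theta^{2} + 18 \theta - 9\right) e^{2 \theta}}{48} is an antiderivative of f.
Check: d/d\theta[\frac{\left(40 \theta^{3} - 12 \theta^{2} + 18 \theta - 9\right) e^{2 \theta}}{48}] = \frac{5 \theta^{3} e^{2 \theta}}{3} + 2 \theta^{2} e^{2 \theta} + \frac{\theta e^{2 \theta}}{4}, which equals f(\theta).
F(7/2) = \frac{811 e^{7}}{24}; F(2) = \frac{299 e^{4}}{48}.
Integral = F(7/2) - F(2) = - \frac{299 e^{4}}{48} + \frac{811 e^{7}}{24}.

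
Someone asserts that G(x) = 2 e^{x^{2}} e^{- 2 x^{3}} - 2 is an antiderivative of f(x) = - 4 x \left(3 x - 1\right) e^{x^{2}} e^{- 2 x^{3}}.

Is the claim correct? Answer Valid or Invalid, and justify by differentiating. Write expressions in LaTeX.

d/dx[G] = \left(- 12 x^{2} e^{x^{2}} + 4 x e^{x^{2}}\right) e^{- 2 x^{3}}
This equals f(x) exactly, so the claim holds.

Valid - the claim checks out under differentiation.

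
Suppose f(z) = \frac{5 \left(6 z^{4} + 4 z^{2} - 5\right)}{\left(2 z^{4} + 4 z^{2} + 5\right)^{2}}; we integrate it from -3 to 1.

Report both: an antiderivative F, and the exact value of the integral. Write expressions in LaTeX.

Recognize the product-rule pattern: f = u'v + uv' with u = - \frac{5 z}{2}, v = \frac{1}{z^{4} + 2 z^{2} + \frac{5}{2}}, so integration by parts undoes it.
F(z) = - \frac{5 z}{2 z^{4} + 4 z^{2} + 5} is an antiderivative of f.
Check: d/dz[- \frac{5 z}{2 z^{4} + 4 z^{2} + 5}] = \frac{30 z^{4} + 20 z^{2} - 25}{4 z^{8} + 16 z^{6} + 36 z^{4} + 40 z^{2} + 25}, which equals f(z).
F(1) = - \frac{5}{11}; F(-3) = \frac{15}{203}.
Integral = F(1) - F(-3) = - \frac{1180}{2233}.

Antiderivative: F(z) = - \frac{5 z}{2 z^{4} + 4 z^{2} + 5}; value = - \frac{1180}{2233}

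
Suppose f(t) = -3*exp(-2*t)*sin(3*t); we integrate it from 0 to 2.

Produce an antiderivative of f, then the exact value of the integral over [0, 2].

Antiderivative: F(t) = 6*exp(-2*t)*sin(3*t)/13 + 9*exp(-2*t)*cos(3*t)/13; value = -9/13 + 6*exp(-4)*sin(6)/13 + 9*exp(-4)*cos(6)/13

Since d/dt undoes antidifferentiation here, F'(t) = f(t) is required of F(t).
F(t) = 6*exp(-2*t)*sin(3*t)/13 + 9*exp(-2*t)*cos(3*t)/13 is an antiderivative of f.
Check: d/dt[6*exp(-2*t)*sin(3*t)/13 + 9*exp(-2*t)*cos(3*t)/13] = -3*exp(-2*t)*sin(3*t) = f(t).
F(2) = 6*exp(-4)*sin(6)/13 + 9*exp(-4)*cos(6)/13; F(0) = 9/13.
Integral = F(2) - F(0) = -9/13 + 6*exp(-4)*sin(6)/13 + 9*exp(-4)*cos(6)/13.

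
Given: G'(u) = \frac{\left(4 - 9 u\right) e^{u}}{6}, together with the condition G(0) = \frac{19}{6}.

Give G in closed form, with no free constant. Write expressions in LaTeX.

G'(u) has the shape v'r + vr' for v = \frac{13}{6} - \frac{3 u}{2} and r = e^{u} — it is the derivative of the product v*r.
A general antiderivative is \frac{\left(13 - 9 u\right) e^{u}}{6} + C.
The condition gives C = \frac{19}{6} - (\frac{13}{6}) = 1.
So G(u) = - \frac{9 u e^{u} - 13 e^{u} - 6}{6}.
Check: d/du[- \frac{9 u e^{u} - 13 e^{u} - 6}{6}] = - \frac{3 u e^{u}}{2} + \frac{2 e^{u}}{3}, which equals G'(u).

G(u) = - \frac{9 u e^{u} - 13 e^{u} - 6}{6}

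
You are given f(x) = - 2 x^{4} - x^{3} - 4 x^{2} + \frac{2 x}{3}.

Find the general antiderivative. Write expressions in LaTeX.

F(x) = \frac{x^{2} \left(- 24 x^{3} - 15 x^{2} - 80 x + 20\right)}{60} + C

The integrand splits into summands that can be handled one at a time.
Check: d/dx[\frac{x^{2} \left(- 24 x^{3} - 15 x^{2} - 80 x + 20\right)}{60}] = - 2 x^{4} - x^{3} - 4 x^{2} + \frac{2 x}{3} = f(x).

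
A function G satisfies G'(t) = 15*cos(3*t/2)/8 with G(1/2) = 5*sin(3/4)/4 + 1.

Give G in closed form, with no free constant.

G(t) = 5*sin(3*t/2)/4 + 1

For G(t) to be correct, d/dt[G] must agree with the stated G'(t) identically.
A general antiderivative is 5*sin(3*t/2)/4 + C.
The condition gives C = 5*sin(3/4)/4 + 1 - (5*sin(3/4)/4) = 1.
So G(t) = 5*sin(3*t/2)/4 + 1.
Check: d/dt[5*sin(3*t/2)/4 + 1] = 15*cos(3*t/2)/8 = G'(t).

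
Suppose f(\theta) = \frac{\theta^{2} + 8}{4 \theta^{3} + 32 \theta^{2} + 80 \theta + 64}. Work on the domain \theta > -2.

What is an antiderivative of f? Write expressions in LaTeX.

Factor the denominator (4 \left(\theta + 2\right)^{2} \left(\theta + 4\right)) and decompose: f = \frac{3}{2 \left(\theta + 4\right)} - \frac{5}{4 \left(\theta + 2\right)} + \frac{3}{2 \left(\theta + 2\right)^{2}}; each piece integrates to a log, atan, or power term.
Check: d/d\theta[\frac{- 5 \left(\theta + 2\right) \log{\left(\theta + 2 \right)} + 6 \left(\theta + 2\right) \log{\left(\theta + 4 \right)} - 6}{4 \left(\theta + 2\right)}] = \frac{\theta^{2} + 8}{4 \theta^{3} + 32 \theta^{2} + 80 \theta + 64} = f(\theta).

An antiderivative is F(\theta) = \frac{- 5 \left(\theta + 2\right) \log{\left(\theta + 2 \right)} + 6 \left(\theta + 2\right) \log{\left(\theta + 4 \right)} - 6}{4 \left(\theta + 2\right)}.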